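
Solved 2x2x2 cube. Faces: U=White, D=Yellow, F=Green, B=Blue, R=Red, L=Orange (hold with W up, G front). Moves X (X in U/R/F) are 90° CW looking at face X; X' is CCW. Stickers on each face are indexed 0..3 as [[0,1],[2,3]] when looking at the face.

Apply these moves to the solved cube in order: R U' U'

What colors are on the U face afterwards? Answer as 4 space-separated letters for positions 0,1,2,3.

After move 1 (R): R=RRRR U=WGWG F=GYGY D=YBYB B=WBWB
After move 2 (U'): U=GGWW F=OOGY R=GYRR B=RRWB L=WBOO
After move 3 (U'): U=GWGW F=WBGY R=OORR B=GYWB L=RROO
Query: U face = GWGW

Answer: G W G W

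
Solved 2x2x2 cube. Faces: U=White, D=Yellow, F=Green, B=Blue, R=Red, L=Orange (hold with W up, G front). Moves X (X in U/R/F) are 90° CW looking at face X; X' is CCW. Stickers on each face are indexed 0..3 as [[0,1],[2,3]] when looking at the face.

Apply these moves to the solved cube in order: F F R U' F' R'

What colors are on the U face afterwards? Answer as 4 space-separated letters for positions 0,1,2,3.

After move 1 (F): F=GGGG U=WWOO R=WRWR D=RRYY L=OYOY
After move 2 (F): F=GGGG U=WWYY R=OROR D=WWYY L=OROR
After move 3 (R): R=OORR U=WGYG F=GWGY D=WBYB B=YBWB
After move 4 (U'): U=GGWY F=ORGY R=GWRR B=OOWB L=YBOR
After move 5 (F'): F=RYOG U=GGGR R=BWWR D=BRYB L=YYOW
After move 6 (R'): R=WRBW U=GWGO F=RGOR D=BYYG B=BORB
Query: U face = GWGO

Answer: G W G O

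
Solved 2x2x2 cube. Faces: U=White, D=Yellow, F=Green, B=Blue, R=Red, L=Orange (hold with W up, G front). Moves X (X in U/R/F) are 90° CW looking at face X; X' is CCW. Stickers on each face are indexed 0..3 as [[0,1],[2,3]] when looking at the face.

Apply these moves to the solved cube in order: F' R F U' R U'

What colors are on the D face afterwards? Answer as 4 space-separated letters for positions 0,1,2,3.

After move 1 (F'): F=GGGG U=WWRR R=YRYR D=OOYY L=OWOW
After move 2 (R): R=YYRR U=WGRG F=GOGY D=OBYB B=RBWB
After move 3 (F): F=GGYO U=WGWW R=RYGR D=RYYB L=OOOB
After move 4 (U'): U=GWWW F=OOYO R=GGGR B=RYWB L=RBOB
After move 5 (R): R=GGRG U=GOWO F=OYYB D=RWYR B=WYWB
After move 6 (U'): U=OOGW F=RBYB R=OYRG B=GGWB L=WYOB
Query: D face = RWYR

Answer: R W Y R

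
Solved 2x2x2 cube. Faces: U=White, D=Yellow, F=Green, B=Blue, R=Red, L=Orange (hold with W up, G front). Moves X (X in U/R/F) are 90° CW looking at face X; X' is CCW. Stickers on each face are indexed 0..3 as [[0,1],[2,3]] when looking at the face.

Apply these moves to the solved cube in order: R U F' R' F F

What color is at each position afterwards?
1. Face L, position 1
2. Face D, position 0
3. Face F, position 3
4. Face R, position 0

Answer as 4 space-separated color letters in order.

After move 1 (R): R=RRRR U=WGWG F=GYGY D=YBYB B=WBWB
After move 2 (U): U=WWGG F=RRGY R=WBRR B=OOWB L=GYOO
After move 3 (F'): F=RYRG U=WWWR R=BBYR D=YOYB L=GGOG
After move 4 (R'): R=BRBY U=WWWO F=RWRR D=YYYG B=BOOB
After move 5 (F): F=RRRW U=WWGG R=WROY D=BBYG L=GYOY
After move 6 (F): F=RRWR U=WWYY R=GRGY D=OWYG L=GBOB
Query 1: L[1] = B
Query 2: D[0] = O
Query 3: F[3] = R
Query 4: R[0] = G

Answer: B O R G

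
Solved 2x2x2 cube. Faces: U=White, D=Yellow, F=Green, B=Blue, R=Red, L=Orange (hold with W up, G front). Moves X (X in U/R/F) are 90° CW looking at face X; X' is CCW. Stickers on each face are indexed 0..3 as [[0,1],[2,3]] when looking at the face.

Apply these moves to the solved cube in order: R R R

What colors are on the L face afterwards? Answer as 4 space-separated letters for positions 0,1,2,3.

Answer: O O O O

Derivation:
After move 1 (R): R=RRRR U=WGWG F=GYGY D=YBYB B=WBWB
After move 2 (R): R=RRRR U=WYWY F=GBGB D=YWYW B=GBGB
After move 3 (R): R=RRRR U=WBWB F=GWGW D=YGYG B=YBYB
Query: L face = OOOO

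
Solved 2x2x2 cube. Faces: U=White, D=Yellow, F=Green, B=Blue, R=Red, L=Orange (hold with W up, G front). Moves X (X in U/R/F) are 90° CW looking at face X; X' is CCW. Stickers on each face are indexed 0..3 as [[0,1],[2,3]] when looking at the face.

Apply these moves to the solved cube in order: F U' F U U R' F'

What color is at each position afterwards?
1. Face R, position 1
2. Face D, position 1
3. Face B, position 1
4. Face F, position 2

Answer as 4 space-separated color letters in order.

Answer: R R O W

Derivation:
After move 1 (F): F=GGGG U=WWOO R=WRWR D=RRYY L=OYOY
After move 2 (U'): U=WOWO F=OYGG R=GGWR B=WRBB L=BBOY
After move 3 (F): F=GOGY U=WOYB R=WGOR D=WGYY L=BROR
After move 4 (U): U=YWBO F=WGGY R=WROR B=BRBB L=GOOR
After move 5 (U): U=BYOW F=WRGY R=BROR B=GOBB L=WGOR
After move 6 (R'): R=RRBO U=BBOG F=WYGW D=WRYY B=YOGB
After move 7 (F'): F=YWWG U=BBRB R=RRWO D=GRYY L=WGOO
Query 1: R[1] = R
Query 2: D[1] = R
Query 3: B[1] = O
Query 4: F[2] = W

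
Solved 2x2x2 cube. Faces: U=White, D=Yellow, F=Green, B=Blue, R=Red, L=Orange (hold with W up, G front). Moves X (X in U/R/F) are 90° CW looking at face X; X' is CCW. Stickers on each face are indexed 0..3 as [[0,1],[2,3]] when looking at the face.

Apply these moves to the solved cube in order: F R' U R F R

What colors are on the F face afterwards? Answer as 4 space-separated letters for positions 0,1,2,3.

Answer: G W G O

Derivation:
After move 1 (F): F=GGGG U=WWOO R=WRWR D=RRYY L=OYOY
After move 2 (R'): R=RRWW U=WBOB F=GWGO D=RGYG B=YBRB
After move 3 (U): U=OWBB F=RRGO R=YBWW B=OYRB L=GWOY
After move 4 (R): R=WYWB U=ORBO F=RGGG D=RRYO B=BYWB
After move 5 (F): F=GRGG U=ORYW R=BYOB D=WWYO L=GROR
After move 6 (R): R=OBBY U=ORYG F=GWGO D=WWYB B=WYRB
Query: F face = GWGO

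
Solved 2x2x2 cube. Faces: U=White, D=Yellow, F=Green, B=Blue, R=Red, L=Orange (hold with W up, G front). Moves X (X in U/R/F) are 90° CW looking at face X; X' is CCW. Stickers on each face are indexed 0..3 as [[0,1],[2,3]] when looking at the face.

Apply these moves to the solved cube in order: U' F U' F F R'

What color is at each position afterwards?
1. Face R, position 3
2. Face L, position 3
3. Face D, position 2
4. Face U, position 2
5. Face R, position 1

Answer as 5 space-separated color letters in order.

After move 1 (U'): U=WWWW F=OOGG R=GGRR B=RRBB L=BBOO
After move 2 (F): F=GOGO U=WWOB R=WGWR D=RGYY L=BYOY
After move 3 (U'): U=WBWO F=BYGO R=GOWR B=WGBB L=RROY
After move 4 (F): F=GBOY U=WBYR R=WOOR D=WGYY L=RROG
After move 5 (F): F=OGYB U=WBGR R=YORR D=OWYY L=RWOG
After move 6 (R'): R=ORYR U=WBGW F=OBYR D=OGYB B=YGWB
Query 1: R[3] = R
Query 2: L[3] = G
Query 3: D[2] = Y
Query 4: U[2] = G
Query 5: R[1] = R

Answer: R G Y G R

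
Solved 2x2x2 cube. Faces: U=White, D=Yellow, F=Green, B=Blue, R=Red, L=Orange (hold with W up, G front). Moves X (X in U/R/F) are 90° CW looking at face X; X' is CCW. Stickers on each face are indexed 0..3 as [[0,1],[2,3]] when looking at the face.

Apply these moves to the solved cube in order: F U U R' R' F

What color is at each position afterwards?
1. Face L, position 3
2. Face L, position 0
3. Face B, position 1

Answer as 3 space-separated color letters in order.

Answer: O W G

Derivation:
After move 1 (F): F=GGGG U=WWOO R=WRWR D=RRYY L=OYOY
After move 2 (U): U=OWOW F=WRGG R=BBWR B=OYBB L=GGOY
After move 3 (U): U=OOWW F=BBGG R=OYWR B=GGBB L=WROY
After move 4 (R'): R=YROW U=OBWG F=BOGW D=RBYG B=YGRB
After move 5 (R'): R=RWYO U=ORWY F=BBGG D=ROYW B=GGBB
After move 6 (F): F=GBGB U=ORYR R=WWYO D=YRYW L=WROO
Query 1: L[3] = O
Query 2: L[0] = W
Query 3: B[1] = G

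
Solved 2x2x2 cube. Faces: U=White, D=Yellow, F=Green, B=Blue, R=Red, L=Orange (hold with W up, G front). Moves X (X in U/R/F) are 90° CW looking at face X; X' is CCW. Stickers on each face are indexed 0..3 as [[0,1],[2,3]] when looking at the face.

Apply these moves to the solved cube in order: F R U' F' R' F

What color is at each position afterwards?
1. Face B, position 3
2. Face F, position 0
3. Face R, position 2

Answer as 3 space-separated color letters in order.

Answer: B O W

Derivation:
After move 1 (F): F=GGGG U=WWOO R=WRWR D=RRYY L=OYOY
After move 2 (R): R=WWRR U=WGOG F=GRGY D=RBYB B=OBWB
After move 3 (U'): U=GGWO F=OYGY R=GRRR B=WWWB L=OBOY
After move 4 (F'): F=YYOG U=GGGR R=BRRR D=BYYB L=OOOW
After move 5 (R'): R=RRBR U=GWGW F=YGOR D=BYYG B=BWYB
After move 6 (F): F=OYRG U=GWWO R=GRWR D=BRYG L=OBOY
Query 1: B[3] = B
Query 2: F[0] = O
Query 3: R[2] = W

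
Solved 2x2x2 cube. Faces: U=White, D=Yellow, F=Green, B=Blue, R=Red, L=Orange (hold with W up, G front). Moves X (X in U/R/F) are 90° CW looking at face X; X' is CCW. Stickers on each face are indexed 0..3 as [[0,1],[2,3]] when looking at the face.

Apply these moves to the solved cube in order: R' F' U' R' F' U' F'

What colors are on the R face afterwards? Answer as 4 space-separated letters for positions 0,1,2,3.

After move 1 (R'): R=RRRR U=WBWB F=GWGW D=YGYG B=YBYB
After move 2 (F'): F=WWGG U=WBRR R=GRYR D=OOYG L=OBOW
After move 3 (U'): U=BRWR F=OBGG R=WWYR B=GRYB L=YBOW
After move 4 (R'): R=WRWY U=BYWG F=ORGR D=OBYG B=GROB
After move 5 (F'): F=RROG U=BYWW R=BROY D=BWYG L=YGOW
After move 6 (U'): U=YWBW F=YGOG R=RROY B=BROB L=GROW
After move 7 (F'): F=GGYO U=YWRO R=WRBY D=RWYG L=GWOB
Query: R face = WRBY

Answer: W R B Y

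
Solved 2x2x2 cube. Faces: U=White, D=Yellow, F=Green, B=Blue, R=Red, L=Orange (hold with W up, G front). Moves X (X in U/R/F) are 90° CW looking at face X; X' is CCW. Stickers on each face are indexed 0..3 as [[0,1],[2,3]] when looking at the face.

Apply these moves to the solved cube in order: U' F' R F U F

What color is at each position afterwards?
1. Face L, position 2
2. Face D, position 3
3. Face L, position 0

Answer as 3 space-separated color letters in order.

After move 1 (U'): U=WWWW F=OOGG R=GGRR B=RRBB L=BBOO
After move 2 (F'): F=OGOG U=WWGR R=YGYR D=BOYY L=BWOW
After move 3 (R): R=YYRG U=WGGG F=OOOY D=BBYR B=RRWB
After move 4 (F): F=OOYO U=WGWW R=GYGG D=RYYR L=BBOB
After move 5 (U): U=WWWG F=GYYO R=RRGG B=BBWB L=OOOB
After move 6 (F): F=YGOY U=WWBO R=WRGG D=GRYR L=OROY
Query 1: L[2] = O
Query 2: D[3] = R
Query 3: L[0] = O

Answer: O R O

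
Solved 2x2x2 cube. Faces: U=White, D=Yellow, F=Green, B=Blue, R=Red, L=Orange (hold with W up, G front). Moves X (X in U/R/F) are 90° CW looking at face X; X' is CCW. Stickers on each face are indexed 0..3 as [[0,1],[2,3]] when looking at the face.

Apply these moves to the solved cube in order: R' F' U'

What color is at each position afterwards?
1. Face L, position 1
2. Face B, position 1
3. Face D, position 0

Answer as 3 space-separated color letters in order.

After move 1 (R'): R=RRRR U=WBWB F=GWGW D=YGYG B=YBYB
After move 2 (F'): F=WWGG U=WBRR R=GRYR D=OOYG L=OBOW
After move 3 (U'): U=BRWR F=OBGG R=WWYR B=GRYB L=YBOW
Query 1: L[1] = B
Query 2: B[1] = R
Query 3: D[0] = O

Answer: B R O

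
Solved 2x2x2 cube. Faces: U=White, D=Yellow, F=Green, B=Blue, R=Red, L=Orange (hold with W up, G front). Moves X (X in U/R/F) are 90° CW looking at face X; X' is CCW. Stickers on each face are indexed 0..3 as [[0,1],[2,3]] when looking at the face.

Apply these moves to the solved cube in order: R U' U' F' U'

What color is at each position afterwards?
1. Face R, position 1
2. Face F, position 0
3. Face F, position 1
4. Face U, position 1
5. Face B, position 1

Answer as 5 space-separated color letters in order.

After move 1 (R): R=RRRR U=WGWG F=GYGY D=YBYB B=WBWB
After move 2 (U'): U=GGWW F=OOGY R=GYRR B=RRWB L=WBOO
After move 3 (U'): U=GWGW F=WBGY R=OORR B=GYWB L=RROO
After move 4 (F'): F=BYWG U=GWOR R=BOYR D=ROYB L=RWOG
After move 5 (U'): U=WRGO F=RWWG R=BYYR B=BOWB L=GYOG
Query 1: R[1] = Y
Query 2: F[0] = R
Query 3: F[1] = W
Query 4: U[1] = R
Query 5: B[1] = O

Answer: Y R W R O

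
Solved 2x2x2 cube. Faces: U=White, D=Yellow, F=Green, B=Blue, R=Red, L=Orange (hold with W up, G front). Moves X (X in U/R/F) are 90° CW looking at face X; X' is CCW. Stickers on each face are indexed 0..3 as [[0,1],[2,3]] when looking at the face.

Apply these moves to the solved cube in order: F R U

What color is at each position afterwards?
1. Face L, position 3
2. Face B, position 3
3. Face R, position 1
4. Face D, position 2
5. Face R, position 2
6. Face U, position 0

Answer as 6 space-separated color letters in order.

After move 1 (F): F=GGGG U=WWOO R=WRWR D=RRYY L=OYOY
After move 2 (R): R=WWRR U=WGOG F=GRGY D=RBYB B=OBWB
After move 3 (U): U=OWGG F=WWGY R=OBRR B=OYWB L=GROY
Query 1: L[3] = Y
Query 2: B[3] = B
Query 3: R[1] = B
Query 4: D[2] = Y
Query 5: R[2] = R
Query 6: U[0] = O

Answer: Y B B Y R O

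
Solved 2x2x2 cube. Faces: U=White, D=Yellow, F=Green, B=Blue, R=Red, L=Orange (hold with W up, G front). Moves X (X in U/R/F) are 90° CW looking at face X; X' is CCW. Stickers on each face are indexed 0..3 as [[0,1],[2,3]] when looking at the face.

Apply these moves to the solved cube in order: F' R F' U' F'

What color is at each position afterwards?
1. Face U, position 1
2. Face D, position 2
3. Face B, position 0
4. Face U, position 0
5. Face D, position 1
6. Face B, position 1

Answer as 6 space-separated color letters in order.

Answer: R Y B G R Y

Derivation:
After move 1 (F'): F=GGGG U=WWRR R=YRYR D=OOYY L=OWOW
After move 2 (R): R=YYRR U=WGRG F=GOGY D=OBYB B=RBWB
After move 3 (F'): F=OYGG U=WGYR R=BYOR D=WWYB L=OGOR
After move 4 (U'): U=GRWY F=OGGG R=OYOR B=BYWB L=RBOR
After move 5 (F'): F=GGOG U=GROO R=WYWR D=BRYB L=RYOW
Query 1: U[1] = R
Query 2: D[2] = Y
Query 3: B[0] = B
Query 4: U[0] = G
Query 5: D[1] = R
Query 6: B[1] = Y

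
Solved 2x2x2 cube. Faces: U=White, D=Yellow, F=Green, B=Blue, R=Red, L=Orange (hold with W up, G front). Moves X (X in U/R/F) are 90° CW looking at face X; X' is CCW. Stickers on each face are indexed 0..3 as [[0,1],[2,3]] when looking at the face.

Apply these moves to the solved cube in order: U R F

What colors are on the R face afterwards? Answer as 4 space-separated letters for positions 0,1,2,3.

Answer: W B G B

Derivation:
After move 1 (U): U=WWWW F=RRGG R=BBRR B=OOBB L=GGOO
After move 2 (R): R=RBRB U=WRWG F=RYGY D=YBYO B=WOWB
After move 3 (F): F=GRYY U=WROG R=WBGB D=RRYO L=GYOB
Query: R face = WBGB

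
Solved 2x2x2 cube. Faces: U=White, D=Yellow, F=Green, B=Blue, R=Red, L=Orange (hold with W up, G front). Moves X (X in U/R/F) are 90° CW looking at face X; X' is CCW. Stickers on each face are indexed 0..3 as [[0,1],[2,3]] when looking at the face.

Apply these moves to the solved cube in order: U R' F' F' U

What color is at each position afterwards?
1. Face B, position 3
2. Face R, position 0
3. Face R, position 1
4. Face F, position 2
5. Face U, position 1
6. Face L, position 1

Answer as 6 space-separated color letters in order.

After move 1 (U): U=WWWW F=RRGG R=BBRR B=OOBB L=GGOO
After move 2 (R'): R=BRBR U=WBWO F=RWGW D=YRYG B=YOYB
After move 3 (F'): F=WWRG U=WBBB R=RRYR D=GOYG L=GOOW
After move 4 (F'): F=WGWR U=WBRY R=ORGR D=OWYG L=GBOB
After move 5 (U): U=RWYB F=ORWR R=YOGR B=GBYB L=WGOB
Query 1: B[3] = B
Query 2: R[0] = Y
Query 3: R[1] = O
Query 4: F[2] = W
Query 5: U[1] = W
Query 6: L[1] = G

Answer: B Y O W W G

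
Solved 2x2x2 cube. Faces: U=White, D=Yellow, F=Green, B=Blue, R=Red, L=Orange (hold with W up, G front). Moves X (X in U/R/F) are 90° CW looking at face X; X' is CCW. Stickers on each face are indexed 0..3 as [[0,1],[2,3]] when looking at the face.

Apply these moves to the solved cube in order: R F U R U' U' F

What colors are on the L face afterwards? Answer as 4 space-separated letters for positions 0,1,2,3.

Answer: G R O W

Derivation:
After move 1 (R): R=RRRR U=WGWG F=GYGY D=YBYB B=WBWB
After move 2 (F): F=GGYY U=WGOO R=WRGR D=RRYB L=OYOB
After move 3 (U): U=OWOG F=WRYY R=WBGR B=OYWB L=GGOB
After move 4 (R): R=GWRB U=OROY F=WRYB D=RWYO B=GYWB
After move 5 (U'): U=RYOO F=GGYB R=WRRB B=GWWB L=GYOB
After move 6 (U'): U=YORO F=GYYB R=GGRB B=WRWB L=GWOB
After move 7 (F): F=YGBY U=YOBW R=RGOB D=RGYO L=GROW
Query: L face = GROW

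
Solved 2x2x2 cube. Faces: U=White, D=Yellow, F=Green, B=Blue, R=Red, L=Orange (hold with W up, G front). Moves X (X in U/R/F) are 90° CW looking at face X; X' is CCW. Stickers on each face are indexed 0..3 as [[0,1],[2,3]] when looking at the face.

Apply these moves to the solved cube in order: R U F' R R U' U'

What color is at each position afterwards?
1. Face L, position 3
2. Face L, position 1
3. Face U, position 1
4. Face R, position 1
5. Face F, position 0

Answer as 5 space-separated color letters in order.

After move 1 (R): R=RRRR U=WGWG F=GYGY D=YBYB B=WBWB
After move 2 (U): U=WWGG F=RRGY R=WBRR B=OOWB L=GYOO
After move 3 (F'): F=RYRG U=WWWR R=BBYR D=YOYB L=GGOG
After move 4 (R): R=YBRB U=WYWG F=RORB D=YWYO B=ROWB
After move 5 (R): R=RYBB U=WOWB F=RWRO D=YWYR B=GOYB
After move 6 (U'): U=OBWW F=GGRO R=RWBB B=RYYB L=GOOG
After move 7 (U'): U=BWOW F=GORO R=GGBB B=RWYB L=RYOG
Query 1: L[3] = G
Query 2: L[1] = Y
Query 3: U[1] = W
Query 4: R[1] = G
Query 5: F[0] = G

Answer: G Y W G G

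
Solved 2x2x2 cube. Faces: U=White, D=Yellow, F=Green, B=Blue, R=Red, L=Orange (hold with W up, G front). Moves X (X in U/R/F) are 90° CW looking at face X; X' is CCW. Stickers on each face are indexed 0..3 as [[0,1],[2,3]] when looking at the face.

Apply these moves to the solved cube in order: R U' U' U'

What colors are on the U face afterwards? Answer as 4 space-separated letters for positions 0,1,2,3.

Answer: W W G G

Derivation:
After move 1 (R): R=RRRR U=WGWG F=GYGY D=YBYB B=WBWB
After move 2 (U'): U=GGWW F=OOGY R=GYRR B=RRWB L=WBOO
After move 3 (U'): U=GWGW F=WBGY R=OORR B=GYWB L=RROO
After move 4 (U'): U=WWGG F=RRGY R=WBRR B=OOWB L=GYOO
Query: U face = WWGG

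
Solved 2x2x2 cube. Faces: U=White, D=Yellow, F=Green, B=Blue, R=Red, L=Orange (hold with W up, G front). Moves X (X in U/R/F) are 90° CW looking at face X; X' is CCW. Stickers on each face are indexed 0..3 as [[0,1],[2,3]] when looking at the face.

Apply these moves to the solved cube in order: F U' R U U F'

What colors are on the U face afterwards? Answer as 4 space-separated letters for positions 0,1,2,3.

After move 1 (F): F=GGGG U=WWOO R=WRWR D=RRYY L=OYOY
After move 2 (U'): U=WOWO F=OYGG R=GGWR B=WRBB L=BBOY
After move 3 (R): R=WGRG U=WYWG F=ORGY D=RBYW B=OROB
After move 4 (U): U=WWGY F=WGGY R=ORRG B=BBOB L=OROY
After move 5 (U): U=GWYW F=ORGY R=BBRG B=OROB L=WGOY
After move 6 (F'): F=RYOG U=GWBR R=BBRG D=GYYW L=WWOY
Query: U face = GWBR

Answer: G W B R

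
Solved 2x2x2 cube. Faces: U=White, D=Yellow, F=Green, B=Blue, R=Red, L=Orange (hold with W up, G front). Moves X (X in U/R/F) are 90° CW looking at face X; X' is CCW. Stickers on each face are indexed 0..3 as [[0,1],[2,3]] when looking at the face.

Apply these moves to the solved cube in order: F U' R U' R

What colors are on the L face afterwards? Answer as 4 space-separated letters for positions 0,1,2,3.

After move 1 (F): F=GGGG U=WWOO R=WRWR D=RRYY L=OYOY
After move 2 (U'): U=WOWO F=OYGG R=GGWR B=WRBB L=BBOY
After move 3 (R): R=WGRG U=WYWG F=ORGY D=RBYW B=OROB
After move 4 (U'): U=YGWW F=BBGY R=ORRG B=WGOB L=OROY
After move 5 (R): R=ROGR U=YBWY F=BBGW D=ROYW B=WGGB
Query: L face = OROY

Answer: O R O Y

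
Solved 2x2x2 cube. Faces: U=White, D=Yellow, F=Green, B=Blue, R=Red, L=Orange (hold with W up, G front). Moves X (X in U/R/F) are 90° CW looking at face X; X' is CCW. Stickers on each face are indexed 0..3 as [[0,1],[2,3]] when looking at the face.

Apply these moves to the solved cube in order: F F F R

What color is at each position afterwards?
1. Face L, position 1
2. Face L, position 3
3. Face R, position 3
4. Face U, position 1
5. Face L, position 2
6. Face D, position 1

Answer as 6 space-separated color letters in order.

Answer: W W R G O B

Derivation:
After move 1 (F): F=GGGG U=WWOO R=WRWR D=RRYY L=OYOY
After move 2 (F): F=GGGG U=WWYY R=OROR D=WWYY L=OROR
After move 3 (F): F=GGGG U=WWRR R=YRYR D=OOYY L=OWOW
After move 4 (R): R=YYRR U=WGRG F=GOGY D=OBYB B=RBWB
Query 1: L[1] = W
Query 2: L[3] = W
Query 3: R[3] = R
Query 4: U[1] = G
Query 5: L[2] = O
Query 6: D[1] = B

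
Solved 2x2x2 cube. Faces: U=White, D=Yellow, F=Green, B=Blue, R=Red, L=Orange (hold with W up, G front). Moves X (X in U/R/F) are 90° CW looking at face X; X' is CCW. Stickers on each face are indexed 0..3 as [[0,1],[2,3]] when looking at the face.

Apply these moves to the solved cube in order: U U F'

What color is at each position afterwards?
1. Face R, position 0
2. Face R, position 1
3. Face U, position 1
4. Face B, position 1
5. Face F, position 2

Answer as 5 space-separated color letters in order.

Answer: Y O W G B

Derivation:
After move 1 (U): U=WWWW F=RRGG R=BBRR B=OOBB L=GGOO
After move 2 (U): U=WWWW F=BBGG R=OORR B=GGBB L=RROO
After move 3 (F'): F=BGBG U=WWOR R=YOYR D=ROYY L=RWOW
Query 1: R[0] = Y
Query 2: R[1] = O
Query 3: U[1] = W
Query 4: B[1] = G
Query 5: F[2] = B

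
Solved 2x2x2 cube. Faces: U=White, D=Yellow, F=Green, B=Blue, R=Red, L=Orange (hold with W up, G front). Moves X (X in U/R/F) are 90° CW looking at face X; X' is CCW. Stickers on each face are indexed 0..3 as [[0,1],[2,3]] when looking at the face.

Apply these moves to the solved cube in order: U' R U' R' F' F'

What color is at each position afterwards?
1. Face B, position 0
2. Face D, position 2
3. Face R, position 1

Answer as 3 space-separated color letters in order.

Answer: R Y G

Derivation:
After move 1 (U'): U=WWWW F=OOGG R=GGRR B=RRBB L=BBOO
After move 2 (R): R=RGRG U=WOWG F=OYGY D=YBYR B=WRWB
After move 3 (U'): U=OGWW F=BBGY R=OYRG B=RGWB L=WROO
After move 4 (R'): R=YGOR U=OWWR F=BGGW D=YBYY B=RGBB
After move 5 (F'): F=GWBG U=OWYO R=BGYR D=ROYY L=WROW
After move 6 (F'): F=WGGB U=OWBY R=OGRR D=RWYY L=WOOY
Query 1: B[0] = R
Query 2: D[2] = Y
Query 3: R[1] = G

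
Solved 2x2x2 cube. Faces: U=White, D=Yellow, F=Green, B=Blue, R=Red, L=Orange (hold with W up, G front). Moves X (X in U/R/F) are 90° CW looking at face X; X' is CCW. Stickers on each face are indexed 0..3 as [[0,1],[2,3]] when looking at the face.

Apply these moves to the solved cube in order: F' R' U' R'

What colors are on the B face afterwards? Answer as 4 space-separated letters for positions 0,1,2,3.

Answer: G R G B

Derivation:
After move 1 (F'): F=GGGG U=WWRR R=YRYR D=OOYY L=OWOW
After move 2 (R'): R=RRYY U=WBRB F=GWGR D=OGYG B=YBOB
After move 3 (U'): U=BBWR F=OWGR R=GWYY B=RROB L=YBOW
After move 4 (R'): R=WYGY U=BOWR F=OBGR D=OWYR B=GRGB
Query: B face = GRGB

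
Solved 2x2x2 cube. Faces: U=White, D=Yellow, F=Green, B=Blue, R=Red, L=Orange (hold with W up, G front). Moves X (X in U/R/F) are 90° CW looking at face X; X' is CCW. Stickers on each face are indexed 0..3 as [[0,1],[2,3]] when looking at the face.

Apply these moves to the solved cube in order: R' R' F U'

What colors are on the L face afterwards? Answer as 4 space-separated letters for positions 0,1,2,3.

Answer: G B O W

Derivation:
After move 1 (R'): R=RRRR U=WBWB F=GWGW D=YGYG B=YBYB
After move 2 (R'): R=RRRR U=WYWY F=GBGB D=YWYW B=GBGB
After move 3 (F): F=GGBB U=WYOO R=WRYR D=RRYW L=OYOW
After move 4 (U'): U=YOWO F=OYBB R=GGYR B=WRGB L=GBOW
Query: L face = GBOW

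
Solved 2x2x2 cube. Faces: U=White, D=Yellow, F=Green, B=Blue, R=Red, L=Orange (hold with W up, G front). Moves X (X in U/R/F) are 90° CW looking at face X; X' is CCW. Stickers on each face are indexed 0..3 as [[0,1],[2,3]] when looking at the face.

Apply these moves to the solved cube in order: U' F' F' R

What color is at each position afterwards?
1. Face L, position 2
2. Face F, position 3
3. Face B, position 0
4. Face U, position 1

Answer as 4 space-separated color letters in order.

After move 1 (U'): U=WWWW F=OOGG R=GGRR B=RRBB L=BBOO
After move 2 (F'): F=OGOG U=WWGR R=YGYR D=BOYY L=BWOW
After move 3 (F'): F=GGOO U=WWYY R=OGBR D=WWYY L=BROG
After move 4 (R): R=BORG U=WGYO F=GWOY D=WBYR B=YRWB
Query 1: L[2] = O
Query 2: F[3] = Y
Query 3: B[0] = Y
Query 4: U[1] = G

Answer: O Y Y G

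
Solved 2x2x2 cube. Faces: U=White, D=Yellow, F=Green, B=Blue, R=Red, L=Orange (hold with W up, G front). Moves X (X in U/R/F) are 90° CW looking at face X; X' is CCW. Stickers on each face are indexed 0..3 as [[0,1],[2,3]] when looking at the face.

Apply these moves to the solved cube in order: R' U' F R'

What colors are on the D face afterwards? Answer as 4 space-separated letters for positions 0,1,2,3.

After move 1 (R'): R=RRRR U=WBWB F=GWGW D=YGYG B=YBYB
After move 2 (U'): U=BBWW F=OOGW R=GWRR B=RRYB L=YBOO
After move 3 (F): F=GOWO U=BBOB R=WWWR D=RGYG L=YYOG
After move 4 (R'): R=WRWW U=BYOR F=GBWB D=ROYO B=GRGB
Query: D face = ROYO

Answer: R O Y O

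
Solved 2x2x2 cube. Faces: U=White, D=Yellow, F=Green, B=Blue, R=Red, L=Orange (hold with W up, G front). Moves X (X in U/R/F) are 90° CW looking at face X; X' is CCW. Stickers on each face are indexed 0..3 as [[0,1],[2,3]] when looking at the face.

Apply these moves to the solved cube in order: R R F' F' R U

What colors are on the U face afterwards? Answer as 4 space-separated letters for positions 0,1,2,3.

Answer: W W G G

Derivation:
After move 1 (R): R=RRRR U=WGWG F=GYGY D=YBYB B=WBWB
After move 2 (R): R=RRRR U=WYWY F=GBGB D=YWYW B=GBGB
After move 3 (F'): F=BBGG U=WYRR R=WRYR D=OOYW L=OYOW
After move 4 (F'): F=BGBG U=WYWY R=OROR D=YWYW L=OROR
After move 5 (R): R=OORR U=WGWG F=BWBW D=YGYG B=YBYB
After move 6 (U): U=WWGG F=OOBW R=YBRR B=ORYB L=BWOR
Query: U face = WWGG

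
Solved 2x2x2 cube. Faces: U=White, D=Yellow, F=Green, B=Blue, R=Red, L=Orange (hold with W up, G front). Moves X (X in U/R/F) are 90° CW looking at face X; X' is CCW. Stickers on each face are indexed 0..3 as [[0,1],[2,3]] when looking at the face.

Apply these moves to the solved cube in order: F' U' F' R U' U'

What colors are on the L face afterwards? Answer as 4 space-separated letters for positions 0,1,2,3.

After move 1 (F'): F=GGGG U=WWRR R=YRYR D=OOYY L=OWOW
After move 2 (U'): U=WRWR F=OWGG R=GGYR B=YRBB L=BBOW
After move 3 (F'): F=WGOG U=WRGY R=OGOR D=BWYY L=BROW
After move 4 (R): R=OORG U=WGGG F=WWOY D=BBYY B=YRRB
After move 5 (U'): U=GGWG F=BROY R=WWRG B=OORB L=YROW
After move 6 (U'): U=GGGW F=YROY R=BRRG B=WWRB L=OOOW
Query: L face = OOOW

Answer: O O O W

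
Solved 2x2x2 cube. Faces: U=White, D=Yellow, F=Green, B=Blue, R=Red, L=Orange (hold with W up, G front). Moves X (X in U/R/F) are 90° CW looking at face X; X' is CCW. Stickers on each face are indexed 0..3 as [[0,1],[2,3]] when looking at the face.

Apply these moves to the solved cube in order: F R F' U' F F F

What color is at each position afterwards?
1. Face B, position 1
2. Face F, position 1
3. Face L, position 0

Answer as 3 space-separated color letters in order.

After move 1 (F): F=GGGG U=WWOO R=WRWR D=RRYY L=OYOY
After move 2 (R): R=WWRR U=WGOG F=GRGY D=RBYB B=OBWB
After move 3 (F'): F=RYGG U=WGWR R=BWRR D=YYYB L=OGOO
After move 4 (U'): U=GRWW F=OGGG R=RYRR B=BWWB L=OBOO
After move 5 (F): F=GOGG U=GROB R=WYWR D=RRYB L=OYOY
After move 6 (F): F=GGGO U=GRYY R=OYBR D=WWYB L=OROR
After move 7 (F): F=GGOG U=GRRR R=YYYR D=BOYB L=OWOW
Query 1: B[1] = W
Query 2: F[1] = G
Query 3: L[0] = O

Answer: W G O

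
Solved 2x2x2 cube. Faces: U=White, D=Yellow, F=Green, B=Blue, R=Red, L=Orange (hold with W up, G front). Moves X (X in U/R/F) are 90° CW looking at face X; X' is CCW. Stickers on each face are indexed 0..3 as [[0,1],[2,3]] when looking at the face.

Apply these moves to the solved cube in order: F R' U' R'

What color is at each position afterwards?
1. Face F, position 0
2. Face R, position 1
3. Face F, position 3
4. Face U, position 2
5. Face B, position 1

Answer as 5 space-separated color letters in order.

After move 1 (F): F=GGGG U=WWOO R=WRWR D=RRYY L=OYOY
After move 2 (R'): R=RRWW U=WBOB F=GWGO D=RGYG B=YBRB
After move 3 (U'): U=BBWO F=OYGO R=GWWW B=RRRB L=YBOY
After move 4 (R'): R=WWGW U=BRWR F=OBGO D=RYYO B=GRGB
Query 1: F[0] = O
Query 2: R[1] = W
Query 3: F[3] = O
Query 4: U[2] = W
Query 5: B[1] = R

Answer: O W O W R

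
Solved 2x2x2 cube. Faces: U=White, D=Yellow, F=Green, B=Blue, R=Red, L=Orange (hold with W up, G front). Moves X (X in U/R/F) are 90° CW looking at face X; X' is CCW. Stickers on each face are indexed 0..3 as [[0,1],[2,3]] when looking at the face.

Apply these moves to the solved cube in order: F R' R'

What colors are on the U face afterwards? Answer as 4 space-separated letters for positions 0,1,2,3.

Answer: W R O Y

Derivation:
After move 1 (F): F=GGGG U=WWOO R=WRWR D=RRYY L=OYOY
After move 2 (R'): R=RRWW U=WBOB F=GWGO D=RGYG B=YBRB
After move 3 (R'): R=RWRW U=WROY F=GBGB D=RWYO B=GBGB
Query: U face = WROY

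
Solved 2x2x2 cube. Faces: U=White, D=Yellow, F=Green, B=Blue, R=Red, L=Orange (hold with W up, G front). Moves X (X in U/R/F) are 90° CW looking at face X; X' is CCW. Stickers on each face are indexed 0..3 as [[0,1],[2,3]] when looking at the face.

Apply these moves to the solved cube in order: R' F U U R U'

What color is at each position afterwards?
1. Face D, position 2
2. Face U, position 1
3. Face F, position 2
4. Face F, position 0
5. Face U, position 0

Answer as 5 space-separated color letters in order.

After move 1 (R'): R=RRRR U=WBWB F=GWGW D=YGYG B=YBYB
After move 2 (F): F=GGWW U=WBOO R=WRBR D=RRYG L=OYOG
After move 3 (U): U=OWOB F=WRWW R=YBBR B=OYYB L=GGOG
After move 4 (U): U=OOBW F=YBWW R=OYBR B=GGYB L=WROG
After move 5 (R): R=BORY U=OBBW F=YRWG D=RYYG B=WGOB
After move 6 (U'): U=BWOB F=WRWG R=YRRY B=BOOB L=WGOG
Query 1: D[2] = Y
Query 2: U[1] = W
Query 3: F[2] = W
Query 4: F[0] = W
Query 5: U[0] = B

Answer: Y W W W B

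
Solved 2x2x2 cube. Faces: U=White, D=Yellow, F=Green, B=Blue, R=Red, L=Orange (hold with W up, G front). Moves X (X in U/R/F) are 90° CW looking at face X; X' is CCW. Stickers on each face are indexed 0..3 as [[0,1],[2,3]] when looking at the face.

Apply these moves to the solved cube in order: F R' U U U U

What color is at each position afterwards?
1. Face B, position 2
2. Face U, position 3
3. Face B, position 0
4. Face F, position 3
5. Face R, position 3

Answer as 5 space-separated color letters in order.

After move 1 (F): F=GGGG U=WWOO R=WRWR D=RRYY L=OYOY
After move 2 (R'): R=RRWW U=WBOB F=GWGO D=RGYG B=YBRB
After move 3 (U): U=OWBB F=RRGO R=YBWW B=OYRB L=GWOY
After move 4 (U): U=BOBW F=YBGO R=OYWW B=GWRB L=RROY
After move 5 (U): U=BBWO F=OYGO R=GWWW B=RRRB L=YBOY
After move 6 (U): U=WBOB F=GWGO R=RRWW B=YBRB L=OYOY
Query 1: B[2] = R
Query 2: U[3] = B
Query 3: B[0] = Y
Query 4: F[3] = O
Query 5: R[3] = W

Answer: R B Y O W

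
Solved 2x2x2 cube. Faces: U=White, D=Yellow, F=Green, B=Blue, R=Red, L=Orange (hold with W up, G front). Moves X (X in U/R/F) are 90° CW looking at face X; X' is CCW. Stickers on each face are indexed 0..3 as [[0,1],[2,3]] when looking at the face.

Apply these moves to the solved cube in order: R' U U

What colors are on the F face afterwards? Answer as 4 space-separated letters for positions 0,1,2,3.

Answer: Y B G W

Derivation:
After move 1 (R'): R=RRRR U=WBWB F=GWGW D=YGYG B=YBYB
After move 2 (U): U=WWBB F=RRGW R=YBRR B=OOYB L=GWOO
After move 3 (U): U=BWBW F=YBGW R=OORR B=GWYB L=RROO
Query: F face = YBGW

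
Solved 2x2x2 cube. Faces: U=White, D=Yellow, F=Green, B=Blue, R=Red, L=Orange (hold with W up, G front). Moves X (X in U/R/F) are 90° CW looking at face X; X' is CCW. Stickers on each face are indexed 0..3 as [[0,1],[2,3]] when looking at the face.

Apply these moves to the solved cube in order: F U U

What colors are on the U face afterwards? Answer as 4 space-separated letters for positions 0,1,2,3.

Answer: O O W W

Derivation:
After move 1 (F): F=GGGG U=WWOO R=WRWR D=RRYY L=OYOY
After move 2 (U): U=OWOW F=WRGG R=BBWR B=OYBB L=GGOY
After move 3 (U): U=OOWW F=BBGG R=OYWR B=GGBB L=WROY
Query: U face = OOWW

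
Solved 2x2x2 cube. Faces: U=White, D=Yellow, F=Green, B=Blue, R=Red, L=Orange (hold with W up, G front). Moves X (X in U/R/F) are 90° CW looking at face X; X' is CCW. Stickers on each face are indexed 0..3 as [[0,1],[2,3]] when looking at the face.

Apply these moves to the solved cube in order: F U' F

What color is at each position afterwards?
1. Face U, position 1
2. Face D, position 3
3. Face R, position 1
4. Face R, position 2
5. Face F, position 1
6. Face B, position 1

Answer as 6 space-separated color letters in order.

Answer: O Y G O O R

Derivation:
After move 1 (F): F=GGGG U=WWOO R=WRWR D=RRYY L=OYOY
After move 2 (U'): U=WOWO F=OYGG R=GGWR B=WRBB L=BBOY
After move 3 (F): F=GOGY U=WOYB R=WGOR D=WGYY L=BROR
Query 1: U[1] = O
Query 2: D[3] = Y
Query 3: R[1] = G
Query 4: R[2] = O
Query 5: F[1] = O
Query 6: B[1] = R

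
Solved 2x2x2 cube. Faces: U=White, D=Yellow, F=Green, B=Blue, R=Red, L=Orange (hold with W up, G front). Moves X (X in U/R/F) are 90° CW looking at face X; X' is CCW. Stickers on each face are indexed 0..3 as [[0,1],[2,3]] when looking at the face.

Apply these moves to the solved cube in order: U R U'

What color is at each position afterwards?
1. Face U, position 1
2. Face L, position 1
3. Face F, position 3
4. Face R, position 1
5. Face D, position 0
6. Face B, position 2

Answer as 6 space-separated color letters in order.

After move 1 (U): U=WWWW F=RRGG R=BBRR B=OOBB L=GGOO
After move 2 (R): R=RBRB U=WRWG F=RYGY D=YBYO B=WOWB
After move 3 (U'): U=RGWW F=GGGY R=RYRB B=RBWB L=WOOO
Query 1: U[1] = G
Query 2: L[1] = O
Query 3: F[3] = Y
Query 4: R[1] = Y
Query 5: D[0] = Y
Query 6: B[2] = W

Answer: G O Y Y Y W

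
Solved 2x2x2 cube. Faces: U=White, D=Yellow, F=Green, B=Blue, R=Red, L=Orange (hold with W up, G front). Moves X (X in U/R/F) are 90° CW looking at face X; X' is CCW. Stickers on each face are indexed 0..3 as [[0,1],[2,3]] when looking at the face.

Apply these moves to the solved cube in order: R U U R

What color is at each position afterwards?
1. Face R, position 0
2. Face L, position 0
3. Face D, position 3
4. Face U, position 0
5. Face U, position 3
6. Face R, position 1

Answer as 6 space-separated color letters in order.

Answer: R R G G Y O

Derivation:
After move 1 (R): R=RRRR U=WGWG F=GYGY D=YBYB B=WBWB
After move 2 (U): U=WWGG F=RRGY R=WBRR B=OOWB L=GYOO
After move 3 (U): U=GWGW F=WBGY R=OORR B=GYWB L=RROO
After move 4 (R): R=RORO U=GBGY F=WBGB D=YWYG B=WYWB
Query 1: R[0] = R
Query 2: L[0] = R
Query 3: D[3] = G
Query 4: U[0] = G
Query 5: U[3] = Y
Query 6: R[1] = O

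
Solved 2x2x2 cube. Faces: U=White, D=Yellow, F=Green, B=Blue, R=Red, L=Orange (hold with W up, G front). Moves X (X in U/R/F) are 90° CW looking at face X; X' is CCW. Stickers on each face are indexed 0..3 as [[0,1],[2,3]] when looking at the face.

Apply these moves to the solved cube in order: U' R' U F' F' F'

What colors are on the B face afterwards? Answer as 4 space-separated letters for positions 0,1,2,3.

After move 1 (U'): U=WWWW F=OOGG R=GGRR B=RRBB L=BBOO
After move 2 (R'): R=GRGR U=WBWR F=OWGW D=YOYG B=YRYB
After move 3 (U): U=WWRB F=GRGW R=YRGR B=BBYB L=OWOO
After move 4 (F'): F=RWGG U=WWYG R=ORYR D=WOYG L=OBOR
After move 5 (F'): F=WGRG U=WWOY R=ORWR D=BRYG L=OGOY
After move 6 (F'): F=GGWR U=WWOW R=RRBR D=GYYG L=OYOO
Query: B face = BBYB

Answer: B B Y B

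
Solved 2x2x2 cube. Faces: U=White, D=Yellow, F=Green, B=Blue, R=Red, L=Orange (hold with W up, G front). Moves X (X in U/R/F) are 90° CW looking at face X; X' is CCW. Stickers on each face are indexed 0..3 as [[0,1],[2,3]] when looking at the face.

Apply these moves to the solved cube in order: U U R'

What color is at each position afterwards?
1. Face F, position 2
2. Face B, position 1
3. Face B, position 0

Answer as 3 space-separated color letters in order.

Answer: G G Y

Derivation:
After move 1 (U): U=WWWW F=RRGG R=BBRR B=OOBB L=GGOO
After move 2 (U): U=WWWW F=BBGG R=OORR B=GGBB L=RROO
After move 3 (R'): R=OROR U=WBWG F=BWGW D=YBYG B=YGYB
Query 1: F[2] = G
Query 2: B[1] = G
Query 3: B[0] = Y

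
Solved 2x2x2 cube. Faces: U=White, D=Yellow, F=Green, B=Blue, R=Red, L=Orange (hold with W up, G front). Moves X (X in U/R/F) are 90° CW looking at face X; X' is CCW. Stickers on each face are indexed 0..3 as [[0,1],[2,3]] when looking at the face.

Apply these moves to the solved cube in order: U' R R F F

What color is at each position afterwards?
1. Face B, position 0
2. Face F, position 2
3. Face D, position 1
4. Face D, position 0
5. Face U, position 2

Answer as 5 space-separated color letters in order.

After move 1 (U'): U=WWWW F=OOGG R=GGRR B=RRBB L=BBOO
After move 2 (R): R=RGRG U=WOWG F=OYGY D=YBYR B=WRWB
After move 3 (R): R=RRGG U=WYWY F=OBGR D=YWYW B=GROB
After move 4 (F): F=GORB U=WYOB R=WRYG D=GRYW L=BYOW
After move 5 (F): F=RGBO U=WYWY R=ORBG D=YWYW L=BGOR
Query 1: B[0] = G
Query 2: F[2] = B
Query 3: D[1] = W
Query 4: D[0] = Y
Query 5: U[2] = W

Answer: G B W Y W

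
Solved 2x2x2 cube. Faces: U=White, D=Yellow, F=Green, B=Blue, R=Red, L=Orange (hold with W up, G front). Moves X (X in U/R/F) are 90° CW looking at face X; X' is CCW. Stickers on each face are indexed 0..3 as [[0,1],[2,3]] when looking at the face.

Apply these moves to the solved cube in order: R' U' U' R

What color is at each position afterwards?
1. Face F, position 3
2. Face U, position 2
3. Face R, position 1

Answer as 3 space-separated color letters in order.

Answer: G B O

Derivation:
After move 1 (R'): R=RRRR U=WBWB F=GWGW D=YGYG B=YBYB
After move 2 (U'): U=BBWW F=OOGW R=GWRR B=RRYB L=YBOO
After move 3 (U'): U=BWBW F=YBGW R=OORR B=GWYB L=RROO
After move 4 (R): R=RORO U=BBBW F=YGGG D=YYYG B=WWWB
Query 1: F[3] = G
Query 2: U[2] = B
Query 3: R[1] = O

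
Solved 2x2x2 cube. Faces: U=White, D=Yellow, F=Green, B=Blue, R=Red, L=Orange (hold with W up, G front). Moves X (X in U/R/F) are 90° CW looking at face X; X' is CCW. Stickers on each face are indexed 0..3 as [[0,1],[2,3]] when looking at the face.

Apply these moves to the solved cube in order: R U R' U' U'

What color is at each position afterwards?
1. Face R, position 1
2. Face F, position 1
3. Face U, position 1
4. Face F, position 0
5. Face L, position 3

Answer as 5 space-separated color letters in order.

Answer: Y O G B O

Derivation:
After move 1 (R): R=RRRR U=WGWG F=GYGY D=YBYB B=WBWB
After move 2 (U): U=WWGG F=RRGY R=WBRR B=OOWB L=GYOO
After move 3 (R'): R=BRWR U=WWGO F=RWGG D=YRYY B=BOBB
After move 4 (U'): U=WOWG F=GYGG R=RWWR B=BRBB L=BOOO
After move 5 (U'): U=OGWW F=BOGG R=GYWR B=RWBB L=BROO
Query 1: R[1] = Y
Query 2: F[1] = O
Query 3: U[1] = G
Query 4: F[0] = B
Query 5: L[3] = O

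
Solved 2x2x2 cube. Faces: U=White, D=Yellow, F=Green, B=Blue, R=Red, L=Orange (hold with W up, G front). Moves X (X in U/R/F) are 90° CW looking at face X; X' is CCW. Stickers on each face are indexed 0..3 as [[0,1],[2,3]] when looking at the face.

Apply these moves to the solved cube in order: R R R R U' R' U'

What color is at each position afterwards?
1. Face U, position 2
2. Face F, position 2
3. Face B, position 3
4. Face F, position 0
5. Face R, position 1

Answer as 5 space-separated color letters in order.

After move 1 (R): R=RRRR U=WGWG F=GYGY D=YBYB B=WBWB
After move 2 (R): R=RRRR U=WYWY F=GBGB D=YWYW B=GBGB
After move 3 (R): R=RRRR U=WBWB F=GWGW D=YGYG B=YBYB
After move 4 (R): R=RRRR U=WWWW F=GGGG D=YYYY B=BBBB
After move 5 (U'): U=WWWW F=OOGG R=GGRR B=RRBB L=BBOO
After move 6 (R'): R=GRGR U=WBWR F=OWGW D=YOYG B=YRYB
After move 7 (U'): U=BRWW F=BBGW R=OWGR B=GRYB L=YROO
Query 1: U[2] = W
Query 2: F[2] = G
Query 3: B[3] = B
Query 4: F[0] = B
Query 5: R[1] = W

Answer: W G B B W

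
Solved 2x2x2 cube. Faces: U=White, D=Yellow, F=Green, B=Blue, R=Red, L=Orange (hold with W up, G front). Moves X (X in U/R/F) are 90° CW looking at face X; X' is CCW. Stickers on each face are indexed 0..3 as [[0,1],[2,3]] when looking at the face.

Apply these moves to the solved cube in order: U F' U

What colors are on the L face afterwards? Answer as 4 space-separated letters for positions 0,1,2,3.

Answer: R G O W

Derivation:
After move 1 (U): U=WWWW F=RRGG R=BBRR B=OOBB L=GGOO
After move 2 (F'): F=RGRG U=WWBR R=YBYR D=GOYY L=GWOW
After move 3 (U): U=BWRW F=YBRG R=OOYR B=GWBB L=RGOW
Query: L face = RGOW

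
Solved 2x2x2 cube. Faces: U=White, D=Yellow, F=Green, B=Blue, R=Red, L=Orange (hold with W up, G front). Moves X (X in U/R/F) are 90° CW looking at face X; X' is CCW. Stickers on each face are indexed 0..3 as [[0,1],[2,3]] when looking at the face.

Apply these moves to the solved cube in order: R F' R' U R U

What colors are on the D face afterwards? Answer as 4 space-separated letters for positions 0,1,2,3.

Answer: O O Y O

Derivation:
After move 1 (R): R=RRRR U=WGWG F=GYGY D=YBYB B=WBWB
After move 2 (F'): F=YYGG U=WGRR R=BRYR D=OOYB L=OGOW
After move 3 (R'): R=RRBY U=WWRW F=YGGR D=OYYG B=BBOB
After move 4 (U): U=RWWW F=RRGR R=BBBY B=OGOB L=YGOW
After move 5 (R): R=BBYB U=RRWR F=RYGG D=OOYO B=WGWB
After move 6 (U): U=WRRR F=BBGG R=WGYB B=YGWB L=RYOW
Query: D face = OOYO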